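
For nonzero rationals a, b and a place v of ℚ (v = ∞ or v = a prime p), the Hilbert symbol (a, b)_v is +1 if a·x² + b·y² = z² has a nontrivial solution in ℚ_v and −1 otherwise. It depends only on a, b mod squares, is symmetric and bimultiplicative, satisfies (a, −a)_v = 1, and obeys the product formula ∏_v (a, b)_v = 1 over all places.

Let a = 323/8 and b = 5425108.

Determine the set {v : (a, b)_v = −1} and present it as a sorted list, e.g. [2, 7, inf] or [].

[2, 19]

(a, b) ≡ (646, 13) mod (ℚ^×)²; places V = {2, 13, 17, 19, ∞}.
(a,b)_13: α=0, u≡3; β=1, v≡3 (mod 13); (3|13)=+1, (3|13)=+1; sign (−1)^0·+1^1·+1^0 = +1.
(a,b)_19: α=1, u≡14; β=2, v≡18 (mod 19); (14|19)=-1, (18|19)=-1; sign (−1)^0·-1^2·-1^1 = -1.
(a,b)_17: α=1, u≡13; β=2, v≡4 (mod 17); (13|17)=+1, (4|17)=+1; sign (−1)^0·+1^2·+1^1 = +1.
(a,b)_∞: sgn(646)=+, sgn(13)=+, so +1.
(a,b)_2: α=-3, β=2; u≡3, v≡5 (mod 8); ε(u)ε(v)=1·0, αω(v)=-3·1, βω(u)=2·1; sum ≡ 1  ⇒  -1.
(646, 13 / ℚ) ramifies at {2, 19}: a division algebra.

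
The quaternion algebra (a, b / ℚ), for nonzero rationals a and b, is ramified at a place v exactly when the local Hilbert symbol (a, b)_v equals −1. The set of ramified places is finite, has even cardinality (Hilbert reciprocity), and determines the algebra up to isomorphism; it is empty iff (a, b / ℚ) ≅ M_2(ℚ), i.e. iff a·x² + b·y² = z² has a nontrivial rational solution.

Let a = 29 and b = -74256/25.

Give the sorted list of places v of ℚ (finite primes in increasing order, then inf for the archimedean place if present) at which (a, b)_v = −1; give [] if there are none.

[3, 17]

(a, b) ≡ (29, -4641) mod (ℚ^×)²; places V = {2, 3, 5, 7, 13, 17, 29, ∞}.
(a,b)_∞: sgn(29)=+, sgn(-4641)=−, so +1.
(a,b)_3: α=0, u≡2; β=1, v≡1 (mod 3); (2|3)=-1, (1|3)=+1; sign (−1)^0·-1^1·+1^0 = -1.
(a,b)_5: α=0, u≡4; β=-2, v≡4 (mod 5); (4|5)=+1, (4|5)=+1; sign (−1)^0·+1^-2·+1^0 = +1.
(a,b)_7: α=0, u≡1; β=1, v≡1 (mod 7); (1|7)=+1, (1|7)=+1; sign (−1)^0·+1^1·+1^0 = +1.
(a,b)_29: α=1, u≡1; β=0, v≡4 (mod 29); (1|29)=+1, (4|29)=+1; sign (−1)^0·+1^0·+1^1 = +1.
(a,b)_2: α=0, β=4; u≡5, v≡7 (mod 8); ε(u)ε(v)=0·1, αω(v)=0·0, βω(u)=4·1; sum ≡ 0  ⇒  +1.
(a,b)_13: α=0, u≡3; β=1, v≡5 (mod 13); (3|13)=+1, (5|13)=-1; sign (−1)^0·+1^1·-1^0 = +1.
(a,b)_17: α=0, u≡12; β=1, v≡15 (mod 17); (12|17)=-1, (15|17)=+1; sign (−1)^0·-1^1·+1^0 = -1.
(29, -4641 / ℚ) ramifies at {3, 17}: a division algebra.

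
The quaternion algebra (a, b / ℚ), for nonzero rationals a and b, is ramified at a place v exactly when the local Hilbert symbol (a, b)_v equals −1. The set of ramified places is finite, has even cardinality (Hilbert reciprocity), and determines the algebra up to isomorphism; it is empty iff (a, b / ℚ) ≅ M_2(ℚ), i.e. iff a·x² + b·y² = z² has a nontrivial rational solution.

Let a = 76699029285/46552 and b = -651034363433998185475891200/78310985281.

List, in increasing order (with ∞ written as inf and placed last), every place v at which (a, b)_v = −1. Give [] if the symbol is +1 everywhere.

[2, 5, 11, 19]

Mod squares: a ≡ 1870, b ≡ -38. Check v ∈ {∞, 2, 3, 5, 11, 13, 17, 19, 23, 31}.
v=31: a=31^2·(≡14), b=31^0·(≡23) mod 31; (14|31)=+1, (23|31)=-1; (−1)^{2·0·15}·(+1)^0·(-1)^2 = +1.
v=13: a=13^0·(≡5), b=13^2·(≡9) mod 13; (5|13)=-1, (9|13)=+1; (−1)^{0·2·6}·(-1)^2·(+1)^0 = +1.
v=19: a=19^2·(≡15), b=19^5·(≡5) mod 19; (15|19)=-1, (5|19)=+1; (−1)^{2·5·9}·(-1)^5·(+1)^2 = -1.
v=∞: 1870 > 0 and -38 < 0  ⇒  (a,b)_∞ = +1.
v=11: a=11^-1·(≡4), b=11^2·(≡2) mod 11; (4|11)=+1, (2|11)=-1; (−1)^{-1·2·5}·(+1)^2·(-1)^-1 = -1.
v=5: a=5^1·(≡1), b=5^2·(≡2) mod 5; (1|5)=+1, (2|5)=-1; (−1)^{1·2·2}·(+1)^2·(-1)^1 = -1.
v=3: a=3^2·(≡1), b=3^2·(≡1) mod 3; (1|3)=+1, (1|3)=+1; (−1)^{2·2·1}·(+1)^2·(+1)^2 = +1.
v=2: v_2(a)=-3, v_2(b)=13; units ≡ 7, 5 (mod 8); ε·ε+αω+βω = 1·0+-3·1+13·0 ≡ 1  ⇒  (a,b)_2 = -1.
v=23: a=23^-2·(≡19), b=23^-8·(≡8) mod 23; (19|23)=-1, (8|23)=+1; (−1)^{-2·-8·11}·(-1)^-8·(+1)^-2 = +1.
v=17: a=17^3·(≡15), b=17^8·(≡2) mod 17; (15|17)=+1, (2|17)=+1; (−1)^{3·8·8}·(+1)^8·(+1)^3 = +1.
|Ram(1870, -38)| = 4, even; anisotropic at {2, 5, 11, 19}.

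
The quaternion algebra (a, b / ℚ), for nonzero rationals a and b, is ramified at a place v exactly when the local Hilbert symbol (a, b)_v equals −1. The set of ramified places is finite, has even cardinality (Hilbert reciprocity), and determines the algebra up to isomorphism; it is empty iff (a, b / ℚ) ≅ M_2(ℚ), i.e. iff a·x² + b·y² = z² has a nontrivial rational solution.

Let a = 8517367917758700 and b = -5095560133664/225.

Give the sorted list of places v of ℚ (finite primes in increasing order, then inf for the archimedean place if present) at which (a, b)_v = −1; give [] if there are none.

(a, b) ≡ (323, -34034) mod (ℚ^×)²; places V = {2, 3, 5, 7, 11, 13, 17, 19, 23, ∞}.
(a,b)_3: α=6, u≡2; β=-2, v≡1 (mod 3); (2|3)=-1, (1|3)=+1; sign (−1)^0·-1^-2·+1^6 = +1.
(a,b)_∞: sgn(323)=+, sgn(-34034)=−, so +1.
(a,b)_2: α=2, β=5; u≡3, v≡7 (mod 8); ε(u)ε(v)=1·1, αω(v)=2·0, βω(u)=5·1; sum ≡ 0  ⇒  +1.
(a,b)_5: α=2, u≡3; β=-2, v≡4 (mod 5); (3|5)=-1, (4|5)=+1; sign (−1)^0·-1^-2·+1^2 = +1.
(a,b)_19: α=3, u≡7; β=2, v≡13 (mod 19); (7|19)=+1, (13|19)=-1; sign (−1)^0·+1^2·-1^3 = -1.
(a,b)_11: α=2, u≡4; β=1, v≡8 (mod 11); (4|11)=+1, (8|11)=-1; sign (−1)^0·+1^1·-1^2 = +1.
(a,b)_13: α=2, u≡2; β=1, v≡5 (mod 13); (2|13)=-1, (5|13)=-1; sign (−1)^0·-1^1·-1^2 = -1.
(a,b)_17: α=1, u≡9; β=1, v≡16 (mod 17); (9|17)=+1, (16|17)=+1; sign (−1)^0·+1^1·+1^1 = +1.
(a,b)_7: α=2, u≡2; β=3, v≡5 (mod 7); (2|7)=+1, (5|7)=-1; sign (−1)^0·+1^3·-1^2 = +1.
(a,b)_23: α=0, u≡6; β=2, v≡3 (mod 23); (6|23)=+1, (3|23)=+1; sign (−1)^0·+1^2·+1^0 = +1.
(323, -34034 / ℚ) ramifies at {13, 19}: a division algebra.

[13, 19]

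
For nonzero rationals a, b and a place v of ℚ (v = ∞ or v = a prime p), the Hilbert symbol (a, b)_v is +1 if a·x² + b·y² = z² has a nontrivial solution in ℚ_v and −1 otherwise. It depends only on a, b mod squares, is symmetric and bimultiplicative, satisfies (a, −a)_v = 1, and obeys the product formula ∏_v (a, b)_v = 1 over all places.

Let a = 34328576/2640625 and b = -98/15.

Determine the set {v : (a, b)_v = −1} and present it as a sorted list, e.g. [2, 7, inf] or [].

[2, 3]

Mod squares: a ≡ 29, b ≡ -30. Check v ∈ {∞, 2, 3, 5, 7, 13, 17, 29}.
v=17: a=17^2·(≡6), b=17^0·(≡15) mod 17; (6|17)=-1, (15|17)=+1; (−1)^{2·0·8}·(-1)^0·(+1)^2 = +1.
v=7: a=7^0·(≡2), b=7^2·(≡5) mod 7; (2|7)=+1, (5|7)=-1; (−1)^{0·2·3}·(+1)^2·(-1)^0 = +1.
v=13: a=13^-2·(≡4), b=13^0·(≡3) mod 13; (4|13)=+1, (3|13)=+1; (−1)^{-2·0·6}·(+1)^0·(+1)^-2 = +1.
v=2: v_2(a)=12, v_2(b)=1; units ≡ 5, 1 (mod 8); ε·ε+αω+βω = 0·0+12·0+1·1 ≡ 1  ⇒  (a,b)_2 = -1.
v=3: a=3^0·(≡2), b=3^-1·(≡2) mod 3; (2|3)=-1, (2|3)=-1; (−1)^{0·-1·1}·(-1)^-1·(-1)^0 = -1.
v=∞: 29 > 0 and -30 < 0  ⇒  (a,b)_∞ = +1.
v=29: a=29^1·(≡22), b=29^0·(≡7) mod 29; (22|29)=+1, (7|29)=+1; (−1)^{1·0·14}·(+1)^0·(+1)^1 = +1.
v=5: a=5^-6·(≡4), b=5^-1·(≡4) mod 5; (4|5)=+1, (4|5)=+1; (−1)^{-6·-1·2}·(+1)^-1·(+1)^-6 = +1.
(29, -30 / ℚ) ramifies at {2, 3}: a division algebra.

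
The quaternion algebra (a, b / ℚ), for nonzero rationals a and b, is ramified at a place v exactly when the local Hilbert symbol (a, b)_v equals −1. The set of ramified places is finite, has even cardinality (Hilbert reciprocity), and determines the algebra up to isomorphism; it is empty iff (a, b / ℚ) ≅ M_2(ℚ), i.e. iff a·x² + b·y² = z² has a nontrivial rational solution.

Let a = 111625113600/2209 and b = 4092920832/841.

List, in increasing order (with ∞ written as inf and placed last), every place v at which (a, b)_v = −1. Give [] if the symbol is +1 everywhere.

[3, 13]

(a, b) ≡ (1001, 273) mod (ℚ^×)²; places V = {2, 3, 5, 7, 11, 13, 29, 47, ∞}.
(a,b)_7: α=1, u≡5; β=1, v≡4 (mod 7); (5|7)=-1, (4|7)=+1; sign (−1)^1·-1^1·+1^1 = +1.
(a,b)_3: α=2, u≡2; β=1, v≡1 (mod 3); (2|3)=-1, (1|3)=+1; sign (−1)^0·-1^1·+1^2 = -1.
(a,b)_2: α=12, β=10; u≡1, v≡1 (mod 8); ε(u)ε(v)=0·0, αω(v)=12·0, βω(u)=10·0; sum ≡ 0  ⇒  +1.
(a,b)_11: α=3, u≡3; β=4, v≡4 (mod 11); (3|11)=+1, (4|11)=+1; sign (−1)^0·+1^4·+1^3 = +1.
(a,b)_13: α=1, u≡3; β=1, v≡5 (mod 13); (3|13)=+1, (5|13)=-1; sign (−1)^0·+1^1·-1^1 = -1.
(a,b)_47: α=-2, u≡1; β=0, v≡38 (mod 47); (1|47)=+1, (38|47)=-1; sign (−1)^0·+1^0·-1^-2 = +1.
(a,b)_5: α=2, u≡1; β=0, v≡2 (mod 5); (1|5)=+1, (2|5)=-1; sign (−1)^0·+1^0·-1^2 = +1.
(a,b)_29: α=0, u≡19; β=-2, v≡3 (mod 29); (19|29)=-1, (3|29)=-1; sign (−1)^0·-1^-2·-1^0 = +1.
(a,b)_∞: sgn(1001)=+, sgn(273)=+, so +1.
|Ram(1001, 273)| = 2, even; anisotropic at {3, 13}.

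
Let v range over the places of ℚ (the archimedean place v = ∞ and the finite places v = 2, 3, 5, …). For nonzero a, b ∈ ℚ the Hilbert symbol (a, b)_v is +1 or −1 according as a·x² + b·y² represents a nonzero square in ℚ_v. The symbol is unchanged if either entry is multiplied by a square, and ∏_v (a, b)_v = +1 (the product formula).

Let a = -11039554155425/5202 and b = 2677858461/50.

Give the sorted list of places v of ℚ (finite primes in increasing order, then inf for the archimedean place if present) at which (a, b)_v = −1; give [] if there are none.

[2, 19, 31, 37]

(a, b) ≡ (-1787026, 48298) mod (ℚ^×)²; places V = {2, 3, 5, 17, 19, 31, 37, 41, ∞}.
(a,b)_31: α=1, u≡18; β=1, v≡20 (mod 31); (18|31)=+1, (20|31)=+1; sign (−1)^1·+1^1·+1^1 = -1.
(a,b)_∞: sgn(-1787026)=−, sgn(48298)=+, so +1.
(a,b)_37: α=3, u≡32; β=2, v≡22 (mod 37); (32|37)=-1, (22|37)=-1; sign (−1)^0·-1^2·-1^3 = -1.
(a,b)_19: α=3, u≡3; β=1, v≡15 (mod 19); (3|19)=-1, (15|19)=-1; sign (−1)^1·-1^1·-1^3 = -1.
(a,b)_41: α=1, u≡24; β=1, v≡28 (mod 41); (24|41)=-1, (28|41)=-1; sign (−1)^0·-1^1·-1^1 = +1.
(a,b)_3: α=-2, u≡2; β=4, v≡1 (mod 3); (2|3)=-1, (1|3)=+1; sign (−1)^0·-1^4·+1^-2 = +1.
(a,b)_17: α=-2, u≡10; β=0, v≡1 (mod 17); (10|17)=-1, (1|17)=+1; sign (−1)^0·-1^0·+1^-2 = +1.
(a,b)_5: α=2, u≡4; β=-2, v≡3 (mod 5); (4|5)=+1, (3|5)=-1; sign (−1)^0·+1^-2·-1^2 = +1.
(a,b)_2: α=-1, β=-1; u≡7, v≡5 (mod 8); ε(u)ε(v)=1·0, αω(v)=-1·1, βω(u)=-1·0; sum ≡ 1  ⇒  -1.
(-1787026, 48298 / ℚ) ramifies at {2, 19, 31, 37}: a division algebra.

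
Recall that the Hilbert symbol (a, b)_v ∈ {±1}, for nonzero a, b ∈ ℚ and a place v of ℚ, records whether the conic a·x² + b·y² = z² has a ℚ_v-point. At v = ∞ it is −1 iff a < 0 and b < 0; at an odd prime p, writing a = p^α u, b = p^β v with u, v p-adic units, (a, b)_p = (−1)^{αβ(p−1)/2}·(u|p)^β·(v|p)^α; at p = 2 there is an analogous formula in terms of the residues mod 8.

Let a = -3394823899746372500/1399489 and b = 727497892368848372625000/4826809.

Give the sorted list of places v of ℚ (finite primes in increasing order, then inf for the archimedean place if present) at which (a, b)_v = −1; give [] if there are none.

[2, 17, 23, 37]

(a, b) ≡ (-29, 36080698) mod (ℚ^×)²; places V = {2, 3, 5, 7, 11, 13, 17, 23, 29, 37, 43, ∞}.
(a,b)_7: α=-2, u≡6; β=2, v≡3 (mod 7); (6|7)=-1, (3|7)=-1; sign (−1)^0·-1^2·-1^-2 = +1.
(a,b)_29: α=1, u≡16; β=1, v≡20 (mod 29); (16|29)=+1, (20|29)=+1; sign (−1)^0·+1^1·+1^1 = +1.
(a,b)_17: α=2, u≡3; β=3, v≡12 (mod 17); (3|17)=-1, (12|17)=-1; sign (−1)^0·-1^3·-1^2 = -1.
(a,b)_23: α=2, u≡20; β=1, v≡20 (mod 23); (20|23)=-1, (20|23)=-1; sign (−1)^0·-1^1·-1^2 = -1.
(a,b)_3: α=0, u≡1; β=2, v≡1 (mod 3); (1|3)=+1, (1|3)=+1; sign (−1)^0·+1^2·+1^0 = +1.
(a,b)_∞: sgn(-29)=−, sgn(36080698)=+, so +1.
(a,b)_11: α=2, u≡5; β=0, v≡9 (mod 11); (5|11)=+1, (9|11)=+1; sign (−1)^0·+1^0·+1^2 = +1.
(a,b)_43: α=2, u≡13; β=3, v≡32 (mod 43); (13|43)=+1, (32|43)=-1; sign (−1)^0·+1^3·-1^2 = +1.
(a,b)_13: α=-4, u≡10; β=-6, v≡4 (mod 13); (10|13)=+1, (4|13)=+1; sign (−1)^0·+1^-6·+1^-4 = +1.
(a,b)_5: α=4, u≡1; β=6, v≡2 (mod 5); (1|5)=+1, (2|5)=-1; sign (−1)^0·+1^6·-1^4 = +1.
(a,b)_2: α=2, β=3; u≡3, v≡5 (mod 8); ε(u)ε(v)=1·0, αω(v)=2·1, βω(u)=3·1; sum ≡ 1  ⇒  -1.
(a,b)_37: α=2, u≡8; β=3, v≡32 (mod 37); (8|37)=-1, (32|37)=-1; sign (−1)^0·-1^3·-1^2 = -1.
(-29, 36080698 / ℚ) ramifies at {2, 17, 23, 37}: a division algebra.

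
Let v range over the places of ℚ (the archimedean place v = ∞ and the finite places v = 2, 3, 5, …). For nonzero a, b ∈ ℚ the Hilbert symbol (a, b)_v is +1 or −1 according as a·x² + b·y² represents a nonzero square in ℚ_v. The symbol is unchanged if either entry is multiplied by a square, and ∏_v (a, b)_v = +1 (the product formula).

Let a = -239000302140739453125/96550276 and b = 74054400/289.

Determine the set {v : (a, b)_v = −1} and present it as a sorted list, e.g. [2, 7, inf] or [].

Mod squares: a ≡ -1653, b ≡ 11571. Check v ∈ {∞, 2, 3, 5, 7, 17, 19, 29, 37}.
v=2: v_2(a)=-2, v_2(b)=8; units ≡ 3, 3 (mod 8); ε·ε+αω+βω = 1·1+-2·1+8·1 ≡ 1  ⇒  (a,b)_2 = -1.
v=5: a=5^8·(≡2), b=5^2·(≡4) mod 5; (2|5)=-1, (4|5)=+1; (−1)^{8·2·2}·(-1)^2·(+1)^8 = +1.
v=7: a=7^2·(≡6), b=7^1·(≡1) mod 7; (6|7)=-1, (1|7)=+1; (−1)^{2·1·3}·(-1)^1·(+1)^2 = -1.
v=29: a=29^3·(≡6), b=29^1·(≡24) mod 29; (6|29)=+1, (24|29)=+1; (−1)^{3·1·14}·(+1)^1·(+1)^3 = +1.
v=∞: -1653 < 0 and 11571 > 0  ⇒  (a,b)_∞ = +1.
v=3: a=3^9·(≡1), b=3^1·(≡2) mod 3; (1|3)=+1, (2|3)=-1; (−1)^{9·1·1}·(+1)^1·(-1)^9 = +1.
v=37: a=37^2·(≡30), b=37^0·(≡25) mod 37; (30|37)=+1, (25|37)=+1; (−1)^{2·0·18}·(+1)^0·(+1)^2 = +1.
v=19: a=19^1·(≡8), b=19^1·(≡4) mod 19; (8|19)=-1, (4|19)=+1; (−1)^{1·1·9}·(-1)^1·(+1)^1 = +1.
v=17: a=17^-6·(≡8), b=17^-2·(≡3) mod 17; (8|17)=+1, (3|17)=-1; (−1)^{-6·-2·8}·(+1)^-2·(-1)^-6 = +1.
Ram(-1653, 11571) = {2, 7}; no ℚ_2-point on the conic.

[2, 7]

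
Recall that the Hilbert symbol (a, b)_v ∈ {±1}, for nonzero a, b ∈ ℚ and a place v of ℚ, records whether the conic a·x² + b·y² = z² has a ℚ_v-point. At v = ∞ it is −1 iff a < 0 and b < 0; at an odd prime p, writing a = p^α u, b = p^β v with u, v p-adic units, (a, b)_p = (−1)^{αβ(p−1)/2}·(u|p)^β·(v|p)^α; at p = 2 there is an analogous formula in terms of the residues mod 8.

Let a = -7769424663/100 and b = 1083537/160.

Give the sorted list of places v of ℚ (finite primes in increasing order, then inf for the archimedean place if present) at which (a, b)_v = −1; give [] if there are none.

[5, 11]

Mod squares: a ≡ -143, b ≡ 2730. Check v ∈ {∞, 2, 3, 5, 7, 11, 13}.
v=5: a=5^-2·(≡3), b=5^-1·(≡1) mod 5; (3|5)=-1, (1|5)=+1; (−1)^{-2·-1·2}·(-1)^-1·(+1)^-2 = -1.
v=13: a=13^3·(≡7), b=13^1·(≡8) mod 13; (7|13)=-1, (8|13)=-1; (−1)^{3·1·6}·(-1)^1·(-1)^3 = +1.
v=11: a=11^1·(≡9), b=11^0·(≡8) mod 11; (9|11)=+1, (8|11)=-1; (−1)^{1·0·5}·(+1)^0·(-1)^1 = -1.
v=∞: -143 < 0 and 2730 > 0  ⇒  (a,b)_∞ = +1.
v=2: v_2(a)=-2, v_2(b)=-5; units ≡ 1, 5 (mod 8); ε·ε+αω+βω = 0·0+-2·1+-5·0 ≡ 0  ⇒  (a,b)_2 = +1.
v=3: a=3^8·(≡1), b=3^5·(≡1) mod 3; (1|3)=+1, (1|3)=+1; (−1)^{8·5·1}·(+1)^5·(+1)^8 = +1.
v=7: a=7^2·(≡4), b=7^3·(≡5) mod 7; (4|7)=+1, (5|7)=-1; (−1)^{2·3·3}·(+1)^3·(-1)^2 = +1.
Ram(-143, 2730) = {5, 11}; no ℚ_5-point on the conic.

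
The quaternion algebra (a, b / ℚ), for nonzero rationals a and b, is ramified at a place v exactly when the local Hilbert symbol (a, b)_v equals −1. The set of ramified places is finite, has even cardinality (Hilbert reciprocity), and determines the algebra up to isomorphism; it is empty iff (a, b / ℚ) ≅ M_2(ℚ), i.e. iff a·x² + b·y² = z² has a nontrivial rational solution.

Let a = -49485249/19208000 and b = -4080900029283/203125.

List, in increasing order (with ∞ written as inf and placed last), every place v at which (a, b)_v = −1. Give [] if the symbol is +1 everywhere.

[17, inf]

(a, b) ≡ (-2805, -39) mod (ℚ^×)²; places V = {2, 3, 5, 7, 11, 13, 17, ∞}.
(a,b)_∞: sgn(-2805)=−, sgn(-39)=−, so -1.
(a,b)_2: α=-6, β=0; u≡3, v≡1 (mod 8); ε(u)ε(v)=1·0, αω(v)=-6·0, βω(u)=0·1; sum ≡ 0  ⇒  +1.
(a,b)_5: α=-3, u≡4; β=-6, v≡4 (mod 5); (4|5)=+1, (4|5)=+1; sign (−1)^0·+1^-6·+1^-3 = +1.
(a,b)_11: α=3, u≡5; β=4, v≡5 (mod 11); (5|11)=+1, (5|11)=+1; sign (−1)^0·+1^4·+1^3 = +1.
(a,b)_17: α=1, u≡5; β=2, v≡3 (mod 17); (5|17)=-1, (3|17)=-1; sign (−1)^0·-1^2·-1^1 = -1.
(a,b)_3: α=7, u≡1; β=9, v≡2 (mod 3); (1|3)=+1, (2|3)=-1; sign (−1)^1·+1^9·-1^7 = +1.
(a,b)_13: α=0, u≡3; β=-1, v≡12 (mod 13); (3|13)=+1, (12|13)=+1; sign (−1)^0·+1^-1·+1^0 = +1.
(a,b)_7: α=-4, u≡2; β=2, v≡6 (mod 7); (2|7)=+1, (6|7)=-1; sign (−1)^0·+1^2·-1^-4 = +1.
(-2805, -39 / ℚ) ramifies at {17, ∞}: a division algebra.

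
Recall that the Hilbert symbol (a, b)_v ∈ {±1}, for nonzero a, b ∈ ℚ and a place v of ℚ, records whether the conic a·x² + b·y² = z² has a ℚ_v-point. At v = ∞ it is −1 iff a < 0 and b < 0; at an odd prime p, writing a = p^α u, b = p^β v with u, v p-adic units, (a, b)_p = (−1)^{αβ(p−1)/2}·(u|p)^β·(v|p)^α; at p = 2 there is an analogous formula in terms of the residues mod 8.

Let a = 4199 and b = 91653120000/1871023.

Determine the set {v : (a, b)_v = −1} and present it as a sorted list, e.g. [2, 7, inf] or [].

[2, 7, 13, 17]

(a, b) ≡ (4199, 3094) mod (ℚ^×)²; places V = {2, 3, 5, 7, 11, 13, 17, 19, 47, ∞}.
(a,b)_17: α=1, u≡9; β=1, v≡3 (mod 17); (9|17)=+1, (3|17)=-1; sign (−1)^0·+1^1·-1^1 = -1.
(a,b)_11: α=0, u≡8; β=-2, v≡3 (mod 11); (8|11)=-1, (3|11)=+1; sign (−1)^0·-1^-2·+1^0 = +1.
(a,b)_47: α=0, u≡16; β=-2, v≡46 (mod 47); (16|47)=+1, (46|47)=-1; sign (−1)^0·+1^-2·-1^0 = +1.
(a,b)_13: α=1, u≡11; β=1, v≡1 (mod 13); (11|13)=-1, (1|13)=+1; sign (−1)^0·-1^1·+1^1 = -1.
(a,b)_∞: sgn(4199)=+, sgn(3094)=+, so +1.
(a,b)_5: α=0, u≡4; β=4, v≡4 (mod 5); (4|5)=+1, (4|5)=+1; sign (−1)^0·+1^4·+1^0 = +1.
(a,b)_19: α=1, u≡12; β=0, v≡9 (mod 19); (12|19)=-1, (9|19)=+1; sign (−1)^0·-1^0·+1^1 = +1.
(a,b)_7: α=0, u≡6; β=-1, v≡1 (mod 7); (6|7)=-1, (1|7)=+1; sign (−1)^0·-1^-1·+1^0 = -1.
(a,b)_3: α=0, u≡2; β=4, v≡1 (mod 3); (2|3)=-1, (1|3)=+1; sign (−1)^0·-1^4·+1^0 = +1.
(a,b)_2: α=0, β=13; u≡7, v≡3 (mod 8); ε(u)ε(v)=1·1, αω(v)=0·1, βω(u)=13·0; sum ≡ 1  ⇒  -1.
(4199, 3094 / ℚ) ramifies at {2, 7, 13, 17}: a division algebra.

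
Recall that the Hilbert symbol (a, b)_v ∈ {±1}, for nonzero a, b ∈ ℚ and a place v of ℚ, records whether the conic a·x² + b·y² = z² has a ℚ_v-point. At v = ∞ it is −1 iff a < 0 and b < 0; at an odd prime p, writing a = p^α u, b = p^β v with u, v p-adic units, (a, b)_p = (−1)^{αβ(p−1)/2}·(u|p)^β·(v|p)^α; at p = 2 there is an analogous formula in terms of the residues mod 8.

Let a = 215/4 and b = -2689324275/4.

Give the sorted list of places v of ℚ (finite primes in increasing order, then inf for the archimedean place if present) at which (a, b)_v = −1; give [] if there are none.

[3, 11]

(a, b) ≡ (215, -58179) mod (ℚ^×)²; places V = {2, 3, 5, 11, 41, 43, ∞}.
(a,b)_43: α=1, u≡12; β=3, v≡4 (mod 43); (12|43)=-1, (4|43)=+1; sign (−1)^1·-1^3·+1^1 = +1.
(a,b)_5: α=1, u≡2; β=2, v≡1 (mod 5); (2|5)=-1, (1|5)=+1; sign (−1)^0·-1^2·+1^1 = +1.
(a,b)_2: α=-2, β=-2; u≡7, v≡5 (mod 8); ε(u)ε(v)=1·0, αω(v)=-2·1, βω(u)=-2·0; sum ≡ 0  ⇒  +1.
(a,b)_3: α=0, u≡2; β=1, v≡2 (mod 3); (2|3)=-1, (2|3)=-1; sign (−1)^0·-1^1·-1^0 = -1.
(a,b)_41: α=0, u≡23; β=1, v≡31 (mod 41); (23|41)=+1, (31|41)=+1; sign (−1)^0·+1^1·+1^0 = +1.
(a,b)_11: α=0, u≡7; β=1, v≡7 (mod 11); (7|11)=-1, (7|11)=-1; sign (−1)^0·-1^1·-1^0 = -1.
(a,b)_∞: sgn(215)=+, sgn(-58179)=−, so +1.
Ram(215, -58179) = {3, 11}; no ℚ_3-point on the conic.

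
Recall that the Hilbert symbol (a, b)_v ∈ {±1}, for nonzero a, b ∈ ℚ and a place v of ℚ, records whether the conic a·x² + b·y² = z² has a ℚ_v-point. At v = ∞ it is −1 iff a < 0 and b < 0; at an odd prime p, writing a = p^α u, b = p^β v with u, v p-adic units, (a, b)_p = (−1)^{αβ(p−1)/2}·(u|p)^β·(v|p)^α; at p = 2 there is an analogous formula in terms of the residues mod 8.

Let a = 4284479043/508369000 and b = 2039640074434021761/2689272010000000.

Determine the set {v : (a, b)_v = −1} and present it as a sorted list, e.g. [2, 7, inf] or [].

[2, 5]

(a, b) ≡ (30, 10) mod (ℚ^×)²; places V = {2, 3, 5, 13, 17, 19, 23, 31, ∞}.
(a,b)_2: α=-3, β=-7; u≡7, v≡5 (mod 8); ε(u)ε(v)=1·0, αω(v)=-3·1, βω(u)=-7·0; sum ≡ 1  ⇒  -1.
(a,b)_23: α=-2, u≡14; β=-4, v≡7 (mod 23); (14|23)=-1, (7|23)=-1; sign (−1)^0·-1^-4·-1^-2 = +1.
(a,b)_3: α=5, u≡1; β=8, v≡1 (mod 3); (1|3)=+1, (1|3)=+1; sign (−1)^0·+1^8·+1^5 = +1.
(a,b)_19: α=2, u≡17; β=4, v≡14 (mod 19); (17|19)=+1, (14|19)=-1; sign (−1)^0·+1^4·-1^2 = +1.
(a,b)_17: α=2, u≡1; β=4, v≡12 (mod 17); (1|17)=+1, (12|17)=-1; sign (−1)^0·+1^4·-1^2 = +1.
(a,b)_∞: sgn(30)=+, sgn(10)=+, so +1.
(a,b)_31: α=-2, u≡24; β=-2, v≡25 (mod 31); (24|31)=-1, (25|31)=+1; sign (−1)^0·-1^-2·+1^-2 = +1.
(a,b)_5: α=-3, u≡4; β=-7, v≡2 (mod 5); (4|5)=+1, (2|5)=-1; sign (−1)^0·+1^-7·-1^-3 = -1.
(a,b)_13: α=2, u≡4; β=4, v≡3 (mod 13); (4|13)=+1, (3|13)=+1; sign (−1)^0·+1^4·+1^2 = +1.
|Ram(30, 10)| = 2, even; anisotropic at {2, 5}.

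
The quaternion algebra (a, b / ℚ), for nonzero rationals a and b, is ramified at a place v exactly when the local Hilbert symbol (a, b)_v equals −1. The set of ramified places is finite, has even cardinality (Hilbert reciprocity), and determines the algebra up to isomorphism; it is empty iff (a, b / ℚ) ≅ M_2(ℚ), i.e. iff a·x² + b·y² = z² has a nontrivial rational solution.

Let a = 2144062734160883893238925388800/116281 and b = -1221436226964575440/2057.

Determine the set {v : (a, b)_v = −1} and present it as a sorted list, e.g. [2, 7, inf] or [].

(a, b) ≡ (219443, -32045) mod (ℚ^×)²; places V = {2, 3, 5, 7, 11, 13, 17, 19, 23, 29, 31, 47, ∞}.
(a,b)_31: α=-2, u≡16; β=0, v≡28 (mod 31); (16|31)=+1, (28|31)=+1; sign (−1)^0·+1^0·+1^-2 = +1.
(a,b)_47: α=3, u≡8; β=2, v≡14 (mod 47); (8|47)=+1, (14|47)=+1; sign (−1)^0·+1^2·+1^3 = +1.
(a,b)_17: α=0, u≡7; β=-1, v≡16 (mod 17); (7|17)=-1, (16|17)=+1; sign (−1)^0·-1^-1·+1^0 = -1.
(a,b)_29: α=7, u≡8; β=5, v≡21 (mod 29); (8|29)=-1, (21|29)=-1; sign (−1)^0·-1^5·-1^7 = +1.
(a,b)_23: α=3, u≡17; β=2, v≡20 (mod 23); (17|23)=-1, (20|23)=-1; sign (−1)^0·-1^2·-1^3 = -1.
(a,b)_7: α=1, u≡5; β=2, v≡1 (mod 7); (5|7)=-1, (1|7)=+1; sign (−1)^0·-1^2·+1^1 = +1.
(a,b)_2: α=10, β=4; u≡3, v≡3 (mod 8); ε(u)ε(v)=1·1, αω(v)=10·1, βω(u)=4·1; sum ≡ 1  ⇒  -1.
(a,b)_5: α=2, u≡2; β=1, v≡1 (mod 5); (2|5)=-1, (1|5)=+1; sign (−1)^0·-1^1·+1^2 = -1.
(a,b)_13: α=2, u≡9; β=1, v≡7 (mod 13); (9|13)=+1, (7|13)=-1; sign (−1)^0·+1^1·-1^2 = +1.
(a,b)_11: α=-2, u≡1; β=-2, v≡1 (mod 11); (1|11)=+1, (1|11)=+1; sign (−1)^0·+1^-2·+1^-2 = +1.
(a,b)_3: α=2, u≡2; β=0, v≡1 (mod 3); (2|3)=-1, (1|3)=+1; sign (−1)^0·-1^0·+1^2 = +1.
(a,b)_19: α=2, u≡10; β=0, v≡18 (mod 19); (10|19)=-1, (18|19)=-1; sign (−1)^0·-1^0·-1^2 = +1.
(a,b)_∞: sgn(219443)=+, sgn(-32045)=−, so +1.
(219443, -32045 / ℚ) ramifies at {2, 5, 17, 23}: a division algebra.

[2, 5, 17, 23]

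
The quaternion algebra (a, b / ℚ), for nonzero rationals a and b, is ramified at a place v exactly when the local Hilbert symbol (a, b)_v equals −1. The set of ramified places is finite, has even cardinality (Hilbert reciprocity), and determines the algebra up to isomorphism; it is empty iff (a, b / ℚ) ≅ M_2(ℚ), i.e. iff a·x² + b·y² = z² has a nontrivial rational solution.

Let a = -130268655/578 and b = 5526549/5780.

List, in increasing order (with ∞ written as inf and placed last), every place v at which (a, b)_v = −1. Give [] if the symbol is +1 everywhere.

Mod squares: a ≡ -110, b ≡ 105. Check v ∈ {∞, 2, 3, 5, 7, 11, 17, 19}.
v=7: a=7^0·(≡2), b=7^1·(≡1) mod 7; (2|7)=+1, (1|7)=+1; (−1)^{0·1·3}·(+1)^1·(+1)^0 = +1.
v=11: a=11^1·(≡1), b=11^0·(≡10) mod 11; (1|11)=+1, (10|11)=-1; (−1)^{1·0·5}·(+1)^0·(-1)^1 = -1.
v=5: a=5^1·(≡3), b=5^-1·(≡4) mod 5; (3|5)=-1, (4|5)=+1; (−1)^{1·-1·2}·(-1)^-1·(+1)^1 = -1.
v=17: a=17^-2·(≡8), b=17^-2·(≡12) mod 17; (8|17)=+1, (12|17)=-1; (−1)^{-2·-2·8}·(+1)^-2·(-1)^-2 = +1.
v=2: v_2(a)=-1, v_2(b)=-2; units ≡ 1, 1 (mod 8); ε·ε+αω+βω = 0·0+-1·0+-2·0 ≡ 0  ⇒  (a,b)_2 = +1.
v=19: a=19^2·(≡11), b=19^2·(≡13) mod 19; (11|19)=+1, (13|19)=-1; (−1)^{2·2·9}·(+1)^2·(-1)^2 = +1.
v=∞: -110 < 0 and 105 > 0  ⇒  (a,b)_∞ = +1.
v=3: a=3^8·(≡1), b=3^7·(≡2) mod 3; (1|3)=+1, (2|3)=-1; (−1)^{8·7·1}·(+1)^7·(-1)^8 = +1.
Ram(-110, 105) = {5, 11}; no ℚ_5-point on the conic.

[5, 11]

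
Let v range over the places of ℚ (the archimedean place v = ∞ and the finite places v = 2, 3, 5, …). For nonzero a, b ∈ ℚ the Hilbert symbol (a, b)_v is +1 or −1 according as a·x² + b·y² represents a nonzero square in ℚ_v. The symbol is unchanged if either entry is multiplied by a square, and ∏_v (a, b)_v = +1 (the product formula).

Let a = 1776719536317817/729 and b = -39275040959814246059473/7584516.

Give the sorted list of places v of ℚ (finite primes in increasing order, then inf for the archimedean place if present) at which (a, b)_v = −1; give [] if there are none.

[13, 31]

(a, b) ≡ (8277217, -7657) mod (ℚ^×)²; places V = {2, 3, 7, 11, 13, 17, 19, 23, 31, 47, ∞}.
(a,b)_47: α=1, u≡18; β=2, v≡27 (mod 47); (18|47)=+1, (27|47)=+1; sign (−1)^0·+1^2·+1^1 = +1.
(a,b)_13: α=3, u≡11; β=5, v≡4 (mod 13); (11|13)=-1, (4|13)=+1; sign (−1)^0·-1^5·+1^3 = -1.
(a,b)_3: α=-6, u≡1; β=-8, v≡2 (mod 3); (1|3)=+1, (2|3)=-1; sign (−1)^0·+1^-8·-1^-6 = +1.
(a,b)_7: α=4, u≡2; β=4, v≡1 (mod 7); (2|7)=+1, (1|7)=+1; sign (−1)^0·+1^4·+1^4 = +1.
(a,b)_23: α=3, u≡14; β=4, v≡8 (mod 23); (14|23)=-1, (8|23)=+1; sign (−1)^0·-1^4·+1^3 = +1.
(a,b)_31: α=1, u≡5; β=1, v≡8 (mod 31); (5|31)=+1, (8|31)=+1; sign (−1)^1·+1^1·+1^1 = -1.
(a,b)_∞: sgn(8277217)=+, sgn(-7657)=−, so +1.
(a,b)_2: α=0, β=-2; u≡1, v≡7 (mod 8); ε(u)ε(v)=0·1, αω(v)=0·0, βω(u)=-2·0; sum ≡ 0  ⇒  +1.
(a,b)_11: α=0, u≡1; β=2, v≡6 (mod 11); (1|11)=+1, (6|11)=-1; sign (−1)^0·+1^2·-1^0 = +1.
(a,b)_19: α=1, u≡9; β=1, v≡3 (mod 19); (9|19)=+1, (3|19)=-1; sign (−1)^1·+1^1·-1^1 = +1.
(a,b)_17: α=0, u≡8; β=-2, v≡12 (mod 17); (8|17)=+1, (12|17)=-1; sign (−1)^0·+1^-2·-1^0 = +1.
|Ram(8277217, -7657)| = 2, even; anisotropic at {13, 31}.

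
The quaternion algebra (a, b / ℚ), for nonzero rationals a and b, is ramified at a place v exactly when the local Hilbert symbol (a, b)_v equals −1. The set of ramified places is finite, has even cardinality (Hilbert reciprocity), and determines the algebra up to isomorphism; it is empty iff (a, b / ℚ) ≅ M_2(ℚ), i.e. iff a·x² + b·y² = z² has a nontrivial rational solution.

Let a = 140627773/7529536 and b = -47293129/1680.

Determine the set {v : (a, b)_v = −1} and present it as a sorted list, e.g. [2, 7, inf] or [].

Mod squares: a ≡ 13, b ≡ -105. Check v ∈ {∞, 2, 3, 5, 7, 11, 13, 23}.
v=∞: 13 > 0 and -105 < 0  ⇒  (a,b)_∞ = +1.
v=13: a=13^3·(≡10), b=13^2·(≡12) mod 13; (10|13)=+1, (12|13)=+1; (−1)^{3·2·6}·(+1)^2·(+1)^3 = +1.
v=2: v_2(a)=-6, v_2(b)=-4; units ≡ 5, 7 (mod 8); ε·ε+αω+βω = 0·1+-6·0+-4·1 ≡ 0  ⇒  (a,b)_2 = +1.
v=3: a=3^0·(≡1), b=3^-1·(≡1) mod 3; (1|3)=+1, (1|3)=+1; (−1)^{0·-1·1}·(+1)^-1·(+1)^0 = +1.
v=11: a=11^2·(≡10), b=11^0·(≡5) mod 11; (10|11)=-1, (5|11)=+1; (−1)^{2·0·5}·(-1)^0·(+1)^2 = +1.
v=5: a=5^0·(≡3), b=5^-1·(≡1) mod 5; (3|5)=-1, (1|5)=+1; (−1)^{0·-1·2}·(-1)^-1·(+1)^0 = -1.
v=7: a=7^-6·(≡6), b=7^-1·(≡6) mod 7; (6|7)=-1, (6|7)=-1; (−1)^{-6·-1·3}·(-1)^-1·(-1)^-6 = -1.
v=23: a=23^2·(≡1), b=23^4·(≡15) mod 23; (1|23)=+1, (15|23)=-1; (−1)^{2·4·11}·(+1)^4·(-1)^2 = +1.
Ram(13, -105) = {5, 7}; no ℚ_5-point on the conic.

[5, 7]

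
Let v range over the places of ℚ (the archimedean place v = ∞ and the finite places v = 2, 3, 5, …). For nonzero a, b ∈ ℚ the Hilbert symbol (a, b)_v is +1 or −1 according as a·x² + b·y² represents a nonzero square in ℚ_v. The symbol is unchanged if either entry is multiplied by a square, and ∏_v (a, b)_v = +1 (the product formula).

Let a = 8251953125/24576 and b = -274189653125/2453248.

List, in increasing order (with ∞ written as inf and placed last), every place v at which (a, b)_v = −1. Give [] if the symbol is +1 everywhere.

[2, 5]

(a, b) ≡ (30, -35) mod (ℚ^×)²; places V = {2, 3, 5, 7, 13, 17, 19, 29, 37, ∞}.
(a,b)_7: α=0, u≡4; β=-1, v≡2 (mod 7); (4|7)=+1, (2|7)=+1; sign (−1)^0·+1^-1·+1^0 = +1.
(a,b)_19: α=0, u≡5; β=2, v≡8 (mod 19); (5|19)=+1, (8|19)=-1; sign (−1)^0·+1^2·-1^0 = +1.
(a,b)_29: α=0, u≡24; β=2, v≡13 (mod 29); (24|29)=+1, (13|29)=+1; sign (−1)^0·+1^2·+1^0 = +1.
(a,b)_2: α=-13, β=-8; u≡7, v≡5 (mod 8); ε(u)ε(v)=1·0, αω(v)=-13·1, βω(u)=-8·0; sum ≡ 1  ⇒  -1.
(a,b)_∞: sgn(30)=+, sgn(-35)=−, so +1.
(a,b)_13: α=2, u≡10; β=0, v≡3 (mod 13); (10|13)=+1, (3|13)=+1; sign (−1)^0·+1^0·+1^2 = +1.
(a,b)_37: α=0, u≡33; β=-2, v≡8 (mod 37); (33|37)=+1, (8|37)=-1; sign (−1)^0·+1^-2·-1^0 = +1.
(a,b)_5: α=11, u≡4; β=5, v≡2 (mod 5); (4|5)=+1, (2|5)=-1; sign (−1)^0·+1^5·-1^11 = -1.
(a,b)_17: α=0, u≡16; β=2, v≡8 (mod 17); (16|17)=+1, (8|17)=+1; sign (−1)^0·+1^2·+1^0 = +1.
(a,b)_3: α=-1, u≡1; β=0, v≡1 (mod 3); (1|3)=+1, (1|3)=+1; sign (−1)^0·+1^0·+1^-1 = +1.
|Ram(30, -35)| = 2, even; anisotropic at {2, 5}.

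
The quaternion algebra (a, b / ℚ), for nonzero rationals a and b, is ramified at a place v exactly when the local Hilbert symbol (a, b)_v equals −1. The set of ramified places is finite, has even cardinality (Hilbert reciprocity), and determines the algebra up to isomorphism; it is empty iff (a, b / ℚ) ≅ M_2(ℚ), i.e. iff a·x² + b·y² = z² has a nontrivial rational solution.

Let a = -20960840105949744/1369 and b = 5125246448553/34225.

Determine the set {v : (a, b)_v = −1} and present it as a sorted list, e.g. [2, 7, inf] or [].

[11, 23]

(a, b) ≡ (-6699, 5313) mod (ℚ^×)²; places V = {2, 3, 5, 7, 11, 13, 17, 23, 29, 37, ∞}.
(a,b)_5: α=0, u≡4; β=-2, v≡2 (mod 5); (4|5)=+1, (2|5)=-1; sign (−1)^0·+1^-2·-1^0 = +1.
(a,b)_∞: sgn(-6699)=−, sgn(5313)=+, so +1.
(a,b)_2: α=4, β=0; u≡5, v≡1 (mod 8); ε(u)ε(v)=0·0, αω(v)=4·0, βω(u)=0·1; sum ≡ 0  ⇒  +1.
(a,b)_17: α=2, u≡1; β=2, v≡8 (mod 17); (1|17)=+1, (8|17)=+1; sign (−1)^0·+1^2·+1^2 = +1.
(a,b)_3: α=3, u≡2; β=5, v≡1 (mod 3); (2|3)=-1, (1|3)=+1; sign (−1)^1·-1^5·+1^3 = +1.
(a,b)_29: α=3, u≡28; β=2, v≡28 (mod 29); (28|29)=+1, (28|29)=+1; sign (−1)^0·+1^2·+1^3 = +1.
(a,b)_37: α=-2, u≡8; β=-2, v≡24 (mod 37); (8|37)=-1, (24|37)=-1; sign (−1)^0·-1^-2·-1^-2 = +1.
(a,b)_11: α=1, u≡7; β=1, v≡2 (mod 11); (7|11)=-1, (2|11)=-1; sign (−1)^1·-1^1·-1^1 = -1.
(a,b)_23: α=2, u≡15; β=1, v≡12 (mod 23); (15|23)=-1, (12|23)=+1; sign (−1)^0·-1^1·+1^2 = -1.
(a,b)_13: α=2, u≡4; β=0, v≡4 (mod 13); (4|13)=+1, (4|13)=+1; sign (−1)^0·+1^0·+1^2 = +1.
(a,b)_7: α=1, u≡2; β=3, v≡5 (mod 7); (2|7)=+1, (5|7)=-1; sign (−1)^1·+1^3·-1^1 = +1.
|Ram(-6699, 5313)| = 2, even; anisotropic at {11, 23}.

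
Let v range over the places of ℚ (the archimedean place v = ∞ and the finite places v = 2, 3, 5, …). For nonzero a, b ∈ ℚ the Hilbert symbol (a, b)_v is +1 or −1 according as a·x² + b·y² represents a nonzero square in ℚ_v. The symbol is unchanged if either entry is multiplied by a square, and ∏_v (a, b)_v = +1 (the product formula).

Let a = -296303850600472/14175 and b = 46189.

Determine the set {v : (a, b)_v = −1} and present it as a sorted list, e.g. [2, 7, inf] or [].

Mod squares: a ≡ -154, b ≡ 46189. Check v ∈ {∞, 2, 3, 5, 7, 11, 13, 17, 19, 23}.
v=23: a=23^2·(≡14), b=23^0·(≡5) mod 23; (14|23)=-1, (5|23)=-1; (−1)^{2·0·11}·(-1)^0·(-1)^2 = +1.
v=7: a=7^-1·(≡3), b=7^0·(≡3) mod 7; (3|7)=-1, (3|7)=-1; (−1)^{-1·0·3}·(-1)^0·(-1)^-1 = -1.
v=3: a=3^-4·(≡2), b=3^0·(≡1) mod 3; (2|3)=-1, (1|3)=+1; (−1)^{-4·0·1}·(-1)^0·(+1)^-4 = +1.
v=17: a=17^2·(≡2), b=17^1·(≡14) mod 17; (2|17)=+1, (14|17)=-1; (−1)^{2·1·8}·(+1)^1·(-1)^2 = +1.
v=5: a=5^-2·(≡4), b=5^0·(≡4) mod 5; (4|5)=+1, (4|5)=+1; (−1)^{-2·0·2}·(+1)^0·(+1)^-2 = +1.
v=∞: -154 < 0 and 46189 > 0  ⇒  (a,b)_∞ = +1.
v=11: a=11^1·(≡8), b=11^1·(≡8) mod 11; (8|11)=-1, (8|11)=-1; (−1)^{1·1·5}·(-1)^1·(-1)^1 = -1.
v=2: v_2(a)=3, v_2(b)=0; units ≡ 3, 5 (mod 8); ε·ε+αω+βω = 1·0+3·1+0·1 ≡ 1  ⇒  (a,b)_2 = -1.
v=19: a=19^4·(≡16), b=19^1·(≡18) mod 19; (16|19)=+1, (18|19)=-1; (−1)^{4·1·9}·(+1)^1·(-1)^4 = +1.
v=13: a=13^2·(≡8), b=13^1·(≡4) mod 13; (8|13)=-1, (4|13)=+1; (−1)^{2·1·6}·(-1)^1·(+1)^2 = -1.
(-154, 46189 / ℚ) ramifies at {2, 7, 11, 13}: a division algebra.

[2, 7, 11, 13]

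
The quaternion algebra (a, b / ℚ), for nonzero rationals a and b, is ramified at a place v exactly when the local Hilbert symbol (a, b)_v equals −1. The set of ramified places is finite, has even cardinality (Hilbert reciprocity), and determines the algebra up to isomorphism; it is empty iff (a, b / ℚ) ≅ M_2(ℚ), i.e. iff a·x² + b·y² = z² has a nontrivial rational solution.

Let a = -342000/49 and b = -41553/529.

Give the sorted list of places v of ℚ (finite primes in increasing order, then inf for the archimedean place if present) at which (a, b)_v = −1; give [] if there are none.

Mod squares: a ≡ -95, b ≡ -57. Check v ∈ {∞, 2, 3, 5, 7, 19, 23}.
v=∞: -95 < 0 and -57 < 0  ⇒  (a,b)_∞ = -1.
v=3: a=3^2·(≡1), b=3^7·(≡2) mod 3; (1|3)=+1, (2|3)=-1; (−1)^{2·7·1}·(+1)^7·(-1)^2 = +1.
v=23: a=23^0·(≡11), b=23^-2·(≡8) mod 23; (11|23)=-1, (8|23)=+1; (−1)^{0·-2·11}·(-1)^-2·(+1)^0 = +1.
v=5: a=5^3·(≡1), b=5^0·(≡3) mod 5; (1|5)=+1, (3|5)=-1; (−1)^{3·0·2}·(+1)^0·(-1)^3 = -1.
v=19: a=19^1·(≡8), b=19^1·(≡7) mod 19; (8|19)=-1, (7|19)=+1; (−1)^{1·1·9}·(-1)^1·(+1)^1 = +1.
v=2: v_2(a)=4, v_2(b)=0; units ≡ 1, 7 (mod 8); ε·ε+αω+βω = 0·1+4·0+0·0 ≡ 0  ⇒  (a,b)_2 = +1.
v=7: a=7^-2·(≡6), b=7^0·(≡5) mod 7; (6|7)=-1, (5|7)=-1; (−1)^{-2·0·3}·(-1)^0·(-1)^-2 = +1.
Ram(-95, -57) = {5, ∞}; no ℚ_5-point on the conic.

[5, inf]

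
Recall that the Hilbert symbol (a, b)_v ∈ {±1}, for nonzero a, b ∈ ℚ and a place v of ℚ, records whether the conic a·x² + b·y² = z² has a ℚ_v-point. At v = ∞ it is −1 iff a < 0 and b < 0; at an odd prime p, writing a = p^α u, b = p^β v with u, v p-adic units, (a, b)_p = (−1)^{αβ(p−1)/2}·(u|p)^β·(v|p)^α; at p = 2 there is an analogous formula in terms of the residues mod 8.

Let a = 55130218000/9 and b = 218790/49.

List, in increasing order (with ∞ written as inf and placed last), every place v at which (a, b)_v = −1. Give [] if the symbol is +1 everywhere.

Mod squares: a ≡ 476905, b ≡ 24310. Check v ∈ {∞, 2, 3, 5, 7, 11, 13, 17, 23, 29}.
v=5: a=5^3·(≡1), b=5^1·(≡2) mod 5; (1|5)=+1, (2|5)=-1; (−1)^{3·1·2}·(+1)^1·(-1)^3 = -1.
v=13: a=13^1·(≡1), b=13^1·(≡6) mod 13; (1|13)=+1, (6|13)=-1; (−1)^{1·1·6}·(+1)^1·(-1)^1 = -1.
v=∞: 476905 > 0 and 24310 > 0  ⇒  (a,b)_∞ = +1.
v=7: a=7^0·(≡2), b=7^-2·(≡5) mod 7; (2|7)=+1, (5|7)=-1; (−1)^{0·-2·3}·(+1)^-2·(-1)^0 = +1.
v=17: a=17^2·(≡4), b=17^1·(≡8) mod 17; (4|17)=+1, (8|17)=+1; (−1)^{2·1·8}·(+1)^1·(+1)^2 = +1.
v=3: a=3^-2·(≡1), b=3^2·(≡1) mod 3; (1|3)=+1, (1|3)=+1; (−1)^{-2·2·1}·(+1)^2·(+1)^-2 = +1.
v=2: v_2(a)=4, v_2(b)=1; units ≡ 1, 3 (mod 8); ε·ε+αω+βω = 0·1+4·1+1·0 ≡ 0  ⇒  (a,b)_2 = +1.
v=23: a=23^1·(≡18), b=23^0·(≡20) mod 23; (18|23)=+1, (20|23)=-1; (−1)^{1·0·11}·(+1)^0·(-1)^1 = -1.
v=29: a=29^1·(≡11), b=29^0·(≡21) mod 29; (11|29)=-1, (21|29)=-1; (−1)^{1·0·14}·(-1)^0·(-1)^1 = -1.
v=11: a=11^1·(≡9), b=11^1·(≡7) mod 11; (9|11)=+1, (7|11)=-1; (−1)^{1·1·5}·(+1)^1·(-1)^1 = +1.
Ram(476905, 24310) = {5, 13, 23, 29}; no ℚ_5-point on the conic.

[5, 13, 23, 29]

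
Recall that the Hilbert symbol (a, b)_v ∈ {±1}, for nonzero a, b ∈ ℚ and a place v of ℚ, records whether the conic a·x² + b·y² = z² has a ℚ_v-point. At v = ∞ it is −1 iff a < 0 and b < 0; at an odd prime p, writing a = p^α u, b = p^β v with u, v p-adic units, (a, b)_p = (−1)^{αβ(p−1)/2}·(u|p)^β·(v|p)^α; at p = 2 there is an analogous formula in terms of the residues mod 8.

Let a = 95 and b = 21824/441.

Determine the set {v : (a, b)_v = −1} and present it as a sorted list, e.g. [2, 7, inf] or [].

Mod squares: a ≡ 95, b ≡ 341. Check v ∈ {∞, 2, 3, 5, 7, 11, 19, 31}.
v=7: a=7^0·(≡4), b=7^-2·(≡6) mod 7; (4|7)=+1, (6|7)=-1; (−1)^{0·-2·3}·(+1)^-2·(-1)^0 = +1.
v=∞: 95 > 0 and 341 > 0  ⇒  (a,b)_∞ = +1.
v=11: a=11^0·(≡7), b=11^1·(≡4) mod 11; (7|11)=-1, (4|11)=+1; (−1)^{0·1·5}·(-1)^1·(+1)^0 = -1.
v=31: a=31^0·(≡2), b=31^1·(≡12) mod 31; (2|31)=+1, (12|31)=-1; (−1)^{0·1·15}·(+1)^1·(-1)^0 = +1.
v=3: a=3^0·(≡2), b=3^-2·(≡2) mod 3; (2|3)=-1, (2|3)=-1; (−1)^{0·-2·1}·(-1)^-2·(-1)^0 = +1.
v=5: a=5^1·(≡4), b=5^0·(≡4) mod 5; (4|5)=+1, (4|5)=+1; (−1)^{1·0·2}·(+1)^0·(+1)^1 = +1.
v=19: a=19^1·(≡5), b=19^0·(≡3) mod 19; (5|19)=+1, (3|19)=-1; (−1)^{1·0·9}·(+1)^0·(-1)^1 = -1.
v=2: v_2(a)=0, v_2(b)=6; units ≡ 7, 5 (mod 8); ε·ε+αω+βω = 1·0+0·1+6·0 ≡ 0  ⇒  (a,b)_2 = +1.
|Ram(95, 341)| = 2, even; anisotropic at {11, 19}.

[11, 19]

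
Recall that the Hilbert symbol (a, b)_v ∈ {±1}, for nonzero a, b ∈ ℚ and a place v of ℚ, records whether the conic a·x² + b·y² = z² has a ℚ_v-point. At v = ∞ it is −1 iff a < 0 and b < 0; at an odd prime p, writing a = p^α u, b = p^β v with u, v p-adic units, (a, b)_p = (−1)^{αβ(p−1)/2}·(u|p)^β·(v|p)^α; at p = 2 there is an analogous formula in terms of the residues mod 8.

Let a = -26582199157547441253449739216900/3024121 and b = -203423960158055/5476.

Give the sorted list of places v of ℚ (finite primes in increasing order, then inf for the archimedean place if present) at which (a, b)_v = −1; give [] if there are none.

Mod squares: a ≡ -881049, b ≡ -318646055. Check v ∈ {∞, 2, 3, 5, 7, 13, 17, 19, 29, 31, 37, 41, 47}.
v=47: a=47^-2·(≡45), b=47^2·(≡39) mod 47; (45|47)=-1, (39|47)=-1; (−1)^{-2·2·23}·(-1)^2·(-1)^-2 = +1.
v=5: a=5^2·(≡4), b=5^1·(≡4) mod 5; (4|5)=+1, (4|5)=+1; (−1)^{2·1·2}·(+1)^1·(+1)^2 = +1.
v=7: a=7^2·(≡3), b=7^1·(≡1) mod 7; (3|7)=-1, (1|7)=+1; (−1)^{2·1·3}·(-1)^1·(+1)^2 = -1.
v=29: a=29^3·(≡19), b=29^1·(≡15) mod 29; (19|29)=-1, (15|29)=-1; (−1)^{3·1·14}·(-1)^1·(-1)^3 = +1.
v=2: v_2(a)=2, v_2(b)=-2; units ≡ 7, 1 (mod 8); ε·ε+αω+βω = 1·0+2·0+-2·0 ≡ 0  ⇒  (a,b)_2 = +1.
v=19: a=19^3·(≡2), b=19^1·(≡14) mod 19; (2|19)=-1, (14|19)=-1; (−1)^{3·1·9}·(-1)^1·(-1)^3 = -1.
v=3: a=3^3·(≡2), b=3^0·(≡1) mod 3; (2|3)=-1, (1|3)=+1; (−1)^{3·0·1}·(-1)^0·(+1)^3 = +1.
v=17: a=17^2·(≡12), b=17^2·(≡5) mod 17; (12|17)=-1, (5|17)=-1; (−1)^{2·2·8}·(-1)^2·(-1)^2 = +1.
v=∞: -881049 < 0 and -318646055 < 0  ⇒  (a,b)_∞ = -1.
v=37: a=37^-2·(≡13), b=37^-2·(≡22) mod 37; (13|37)=-1, (22|37)=-1; (−1)^{-2·-2·18}·(-1)^-2·(-1)^-2 = +1.
v=41: a=41^3·(≡1), b=41^1·(≡31) mod 41; (1|41)=+1, (31|41)=+1; (−1)^{3·1·20}·(+1)^1·(+1)^3 = +1.
v=13: a=13^7·(≡9), b=13^1·(≡8) mod 13; (9|13)=+1, (8|13)=-1; (−1)^{7·1·6}·(+1)^1·(-1)^7 = -1.
v=31: a=31^2·(≡9), b=31^1·(≡21) mod 31; (9|31)=+1, (21|31)=-1; (−1)^{2·1·15}·(+1)^1·(-1)^2 = +1.
Ram(-881049, -318646055) = {7, 13, 19, ∞}; no ℚ_7-point on the conic.

[7, 13, 19, inf]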